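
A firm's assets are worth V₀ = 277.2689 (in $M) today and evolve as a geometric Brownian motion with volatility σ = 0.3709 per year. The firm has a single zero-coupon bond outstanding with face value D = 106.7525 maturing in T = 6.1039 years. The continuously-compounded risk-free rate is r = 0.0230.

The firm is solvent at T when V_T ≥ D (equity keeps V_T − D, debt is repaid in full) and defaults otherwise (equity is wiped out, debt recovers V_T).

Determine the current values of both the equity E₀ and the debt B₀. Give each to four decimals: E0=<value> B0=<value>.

d₁ = [ln(V₀/D) + (r + σ²/2)T] / (σ√T)
   = [ln(277.2689/106.7525) + (0.0230 + 0.5·0.3709²)·6.1039] / (0.3709·√6.1039)
   = [0.954475 + 0.560237] / 0.916348 = 1.652987
d₂ = d₁ − σ√T = 1.652987 − 0.916348 = 0.736639
N(d₁) = 0.950833,  N(d₂) = 0.769329,  e^(−rT) = 0.869020
E₀ = V₀·N(d₁) − D·e^(−rT)·N(d₂)
   = 277.2689·0.950833 − 106.7525·0.869020·0.769329 = 192.265834
B₀ = V₀ − E₀ = 277.2689 − 192.265834 = 85.003066

E0=192.2658 B0=85.0031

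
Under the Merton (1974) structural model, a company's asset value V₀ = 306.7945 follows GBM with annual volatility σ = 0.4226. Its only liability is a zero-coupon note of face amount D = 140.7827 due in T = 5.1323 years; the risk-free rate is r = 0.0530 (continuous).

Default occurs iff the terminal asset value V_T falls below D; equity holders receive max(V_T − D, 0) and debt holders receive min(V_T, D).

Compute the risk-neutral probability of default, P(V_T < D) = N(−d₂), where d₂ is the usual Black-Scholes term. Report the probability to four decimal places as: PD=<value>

PD=0.2679

d₁ = [ln(V₀/D) + (r + σ²/2)T] / (σ√T)
   = [ln(306.7945/140.7827) + (0.0530 + 0.5·0.4226²)·5.1323] / (0.4226·√5.1323)
   = [0.778961 + 0.730303] / 0.957383 = 1.576447
d₂ = d₁ − σ√T = 1.576447 − 0.957383 = 0.619065
risk-neutral PD = N(−d₂) = N(-0.619065) = 0.267937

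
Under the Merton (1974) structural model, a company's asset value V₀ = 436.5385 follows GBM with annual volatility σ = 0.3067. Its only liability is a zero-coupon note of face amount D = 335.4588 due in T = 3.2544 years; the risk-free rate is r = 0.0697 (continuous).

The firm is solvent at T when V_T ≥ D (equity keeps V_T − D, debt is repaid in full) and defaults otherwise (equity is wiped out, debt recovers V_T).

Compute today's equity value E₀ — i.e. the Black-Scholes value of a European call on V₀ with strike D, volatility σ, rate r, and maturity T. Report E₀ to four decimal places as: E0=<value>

E0=188.1872

d₁ = [ln(V₀/D) + (r + σ²/2)T] / (σ√T)
   = [ln(436.5385/335.4588) + (0.0697 + 0.5·0.3067²)·3.2544] / (0.3067·√3.2544)
   = [0.263377 + 0.379894] / 0.553285 = 1.162639
d₂ = d₁ − σ√T = 1.162639 − 0.553285 = 0.609354
N(d₁) = 0.877512,  N(d₂) = 0.728855,  e^(−rT) = 0.797055
E₀ = V₀·N(d₁) − D·e^(−rT)·N(d₂)
   = 436.5385·0.877512 − 335.4588·0.797055·0.728855 = 188.187200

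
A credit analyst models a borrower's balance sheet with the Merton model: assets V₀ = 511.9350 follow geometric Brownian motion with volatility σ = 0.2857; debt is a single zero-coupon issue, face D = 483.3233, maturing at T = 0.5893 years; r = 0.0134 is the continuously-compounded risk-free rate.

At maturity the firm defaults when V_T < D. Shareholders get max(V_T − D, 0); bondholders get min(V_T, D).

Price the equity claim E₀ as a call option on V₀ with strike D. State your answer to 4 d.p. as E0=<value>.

d₁ = [ln(V₀/D) + (r + σ²/2)T] / (σ√T)
   = [ln(511.9350/483.3233) + (0.0134 + 0.5·0.2857²)·0.5893] / (0.2857·√0.5893)
   = [0.057512 + 0.031947] / 0.219320 = 0.407893
d₂ = d₁ − σ√T = 0.407893 − 0.219320 = 0.188573
N(d₁) = 0.658324,  N(d₂) = 0.574786,  e^(−rT) = 0.992134
E₀ = V₀·N(d₁) − D·e^(−rT)·N(d₂)
   = 511.9350·0.658324 − 483.3233·0.992134·0.574786 = 61.396573

E0=61.3966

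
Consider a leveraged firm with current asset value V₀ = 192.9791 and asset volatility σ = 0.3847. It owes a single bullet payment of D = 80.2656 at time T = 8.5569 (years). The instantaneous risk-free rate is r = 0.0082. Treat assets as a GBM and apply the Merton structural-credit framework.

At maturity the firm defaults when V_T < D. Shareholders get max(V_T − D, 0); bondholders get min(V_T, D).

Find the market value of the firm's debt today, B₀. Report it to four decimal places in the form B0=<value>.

d₁ = [ln(V₀/D) + (r + σ²/2)T] / (σ√T)
   = [ln(192.9791/80.2656) + (0.0082 + 0.5·0.3847²)·8.5569] / (0.3847·√8.5569)
   = [0.877241 + 0.703352] / 1.125331 = 1.404558
d₂ = d₁ − σ√T = 1.404558 − 1.125331 = 0.279226
N(d₁) = 0.919924,  N(d₂) = 0.609964,  e^(−rT) = 0.932239
E₀ = V₀·N(d₁) − D·e^(−rT)·N(d₂)
   = 192.9791·0.919924 − 80.2656·0.932239·0.609964 = 131.884408
B₀ = V₀ − E₀ = 192.9791 − 131.884408 = 61.094692

B0=61.0947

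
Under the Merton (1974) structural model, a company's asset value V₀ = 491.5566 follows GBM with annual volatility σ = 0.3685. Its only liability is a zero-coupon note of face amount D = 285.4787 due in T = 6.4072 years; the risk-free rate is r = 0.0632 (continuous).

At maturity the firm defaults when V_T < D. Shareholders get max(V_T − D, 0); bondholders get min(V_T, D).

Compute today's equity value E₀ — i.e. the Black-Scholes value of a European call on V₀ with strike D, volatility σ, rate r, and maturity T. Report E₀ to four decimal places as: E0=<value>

E0=322.6281

d₁ = [ln(V₀/D) + (r + σ²/2)T] / (σ√T)
   = [ln(491.5566/285.4787) + (0.0632 + 0.5·0.3685²)·6.4072] / (0.3685·√6.4072)
   = [0.543410 + 0.839959] / 0.932764 = 1.483086
d₂ = d₁ − σ√T = 1.483086 − 0.932764 = 0.550322
N(d₁) = 0.930974,  N(d₂) = 0.708951,  e^(−rT) = 0.667020
E₀ = V₀·N(d₁) − D·e^(−rT)·N(d₂)
   = 491.5566·0.930974 − 285.4787·0.667020·0.708951 = 322.628073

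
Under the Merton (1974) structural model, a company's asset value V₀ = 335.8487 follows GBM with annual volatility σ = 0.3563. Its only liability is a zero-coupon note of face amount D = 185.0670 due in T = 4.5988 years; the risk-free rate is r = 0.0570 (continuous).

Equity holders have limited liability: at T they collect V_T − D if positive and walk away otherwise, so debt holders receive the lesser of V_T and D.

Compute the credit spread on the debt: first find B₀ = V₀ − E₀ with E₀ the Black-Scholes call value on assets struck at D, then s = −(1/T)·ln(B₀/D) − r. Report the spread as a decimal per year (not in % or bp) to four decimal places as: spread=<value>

spread=0.0166

d₁ = [ln(V₀/D) + (r + σ²/2)T] / (σ√T)
   = [ln(335.8487/185.0670) + (0.0570 + 0.5·0.3563²)·4.5988] / (0.3563·√4.5988)
   = [0.595943 + 0.554040] / 0.764079 = 1.505058
d₂ = d₁ − σ√T = 1.505058 − 0.764079 = 0.740979
N(d₁) = 0.933845,  N(d₂) = 0.770647,  e^(−rT) = 0.769410
E₀ = V₀·N(d₁) − D·e^(−rT)·N(d₂)
   = 335.8487·0.933845 − 185.0670·0.769410·0.770647 = 203.896526
B₀ = V₀ − E₀ = 335.8487 − 203.896526 = 131.952174
spread = −(1/T)·ln(B₀/D) − r = −(1/4.5988)·ln(131.952174/185.0670) − 0.0570 = 0.01655797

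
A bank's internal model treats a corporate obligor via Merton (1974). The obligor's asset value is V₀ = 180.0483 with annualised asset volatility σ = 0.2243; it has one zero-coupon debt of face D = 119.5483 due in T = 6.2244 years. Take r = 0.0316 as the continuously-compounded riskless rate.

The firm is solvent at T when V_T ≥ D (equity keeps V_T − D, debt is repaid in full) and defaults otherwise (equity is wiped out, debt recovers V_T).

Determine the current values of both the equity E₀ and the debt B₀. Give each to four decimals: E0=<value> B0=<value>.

d₁ = [ln(V₀/D) + (r + σ²/2)T] / (σ√T)
   = [ln(180.0483/119.5483) + (0.0316 + 0.5·0.2243²)·6.2244] / (0.2243·√6.2244)
   = [0.409505 + 0.353267] / 0.559600 = 1.363066
d₂ = d₁ − σ√T = 1.363066 − 0.559600 = 0.803465
N(d₁) = 0.913569,  N(d₂) = 0.789147,  e^(−rT) = 0.821444
E₀ = V₀·N(d₁) − D·e^(−rT)·N(d₂)
   = 180.0483·0.913569 − 119.5483·0.821444·0.789147 = 86.990521
B₀ = V₀ − E₀ = 180.0483 − 86.990521 = 93.057779

E0=86.9905 B0=93.0578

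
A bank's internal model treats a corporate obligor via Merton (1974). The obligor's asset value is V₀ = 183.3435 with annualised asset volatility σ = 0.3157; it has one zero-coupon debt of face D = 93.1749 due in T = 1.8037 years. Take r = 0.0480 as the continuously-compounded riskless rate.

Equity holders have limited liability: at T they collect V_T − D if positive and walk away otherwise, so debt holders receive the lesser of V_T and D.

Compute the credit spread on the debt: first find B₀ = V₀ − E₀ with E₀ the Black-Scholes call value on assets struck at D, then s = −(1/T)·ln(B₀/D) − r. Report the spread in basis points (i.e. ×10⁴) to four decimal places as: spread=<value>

spread=48.4511

d₁ = [ln(V₀/D) + (r + σ²/2)T] / (σ√T)
   = [ln(183.3435/93.1749) + (0.0480 + 0.5·0.3157²)·1.8037] / (0.3157·√1.8037)
   = [0.676883 + 0.176462] / 0.423991 = 2.012648
d₂ = d₁ − σ√T = 2.012648 − 0.423991 = 1.588657
N(d₁) = 0.977924,  N(d₂) = 0.943931,  e^(−rT) = 0.917064
E₀ = V₀·N(d₁) − D·e^(−rT)·N(d₂)
   = 183.3435·0.977924 − 93.1749·0.917064·0.943931 = 98.639601
B₀ = V₀ − E₀ = 183.3435 − 98.639601 = 84.703899
spread = −(1/T)·ln(B₀/D) − r = −(1/1.8037)·ln(84.703899/93.1749) − 0.0480 = 0.00484511
in basis points: 0.00484511 × 10⁴ = 48.4511 bp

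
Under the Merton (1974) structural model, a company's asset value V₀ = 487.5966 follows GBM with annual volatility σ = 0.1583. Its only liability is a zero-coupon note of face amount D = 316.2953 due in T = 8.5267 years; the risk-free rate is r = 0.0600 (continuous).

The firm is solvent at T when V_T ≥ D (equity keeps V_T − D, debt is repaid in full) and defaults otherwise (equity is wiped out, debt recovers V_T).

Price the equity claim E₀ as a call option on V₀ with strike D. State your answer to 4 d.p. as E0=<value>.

E0=299.0069

d₁ = [ln(V₀/D) + (r + σ²/2)T] / (σ√T)
   = [ln(487.5966/316.2953) + (0.0600 + 0.5·0.1583²)·8.5267] / (0.1583·√8.5267)
   = [0.432812 + 0.618437] / 0.462244 = 2.274229
d₂ = d₁ − σ√T = 2.274229 − 0.462244 = 1.811985
N(d₁) = 0.988524,  N(d₂) = 0.965006,  e^(−rT) = 0.599534
E₀ = V₀·N(d₁) − D·e^(−rT)·N(d₂)
   = 487.5966·0.988524 − 316.2953·0.599534·0.965006 = 299.006948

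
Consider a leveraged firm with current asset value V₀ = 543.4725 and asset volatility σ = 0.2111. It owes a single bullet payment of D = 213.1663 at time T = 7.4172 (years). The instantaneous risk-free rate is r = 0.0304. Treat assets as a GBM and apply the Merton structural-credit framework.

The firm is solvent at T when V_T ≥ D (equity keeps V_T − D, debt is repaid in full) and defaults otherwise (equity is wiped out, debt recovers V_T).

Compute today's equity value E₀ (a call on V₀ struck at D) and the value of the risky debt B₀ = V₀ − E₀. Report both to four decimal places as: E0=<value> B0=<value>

d₁ = [ln(V₀/D) + (r + σ²/2)T] / (σ√T)
   = [ln(543.4725/213.1663) + (0.0304 + 0.5·0.2111²)·7.4172] / (0.2111·√7.4172)
   = [0.935906 + 0.390750] / 0.574921 = 2.307545
d₂ = d₁ − σ√T = 2.307545 − 0.574921 = 1.732624
N(d₁) = 0.989488,  N(d₂) = 0.958419,  e^(−rT) = 0.798131
E₀ = V₀·N(d₁) − D·e^(−rT)·N(d₂)
   = 543.4725·0.989488 − 213.1663·0.798131·0.958419 = 374.699231
B₀ = V₀ − E₀ = 543.4725 − 374.699231 = 168.773269

E0=374.6992 B0=168.7733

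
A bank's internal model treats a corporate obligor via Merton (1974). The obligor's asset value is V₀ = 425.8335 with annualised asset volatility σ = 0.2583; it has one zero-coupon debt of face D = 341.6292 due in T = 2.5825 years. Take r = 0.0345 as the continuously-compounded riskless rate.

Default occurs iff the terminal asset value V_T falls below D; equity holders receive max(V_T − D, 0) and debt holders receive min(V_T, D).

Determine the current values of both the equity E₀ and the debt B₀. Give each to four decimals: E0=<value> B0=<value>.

E0=133.0982 B0=292.7353

d₁ = [ln(V₀/D) + (r + σ²/2)T] / (σ√T)
   = [ln(425.8335/341.6292) + (0.0345 + 0.5·0.2583²)·2.5825] / (0.2583·√2.5825)
   = [0.220322 + 0.175247] / 0.415092 = 0.952968
d₂ = d₁ − σ√T = 0.952968 − 0.415092 = 0.537876
N(d₁) = 0.829697,  N(d₂) = 0.704669,  e^(−rT) = 0.914758
E₀ = V₀·N(d₁) − D·e^(−rT)·N(d₂)
   = 425.8335·0.829697 − 341.6292·0.914758·0.704669 = 133.098225
B₀ = V₀ − E₀ = 425.8335 − 133.098225 = 292.735275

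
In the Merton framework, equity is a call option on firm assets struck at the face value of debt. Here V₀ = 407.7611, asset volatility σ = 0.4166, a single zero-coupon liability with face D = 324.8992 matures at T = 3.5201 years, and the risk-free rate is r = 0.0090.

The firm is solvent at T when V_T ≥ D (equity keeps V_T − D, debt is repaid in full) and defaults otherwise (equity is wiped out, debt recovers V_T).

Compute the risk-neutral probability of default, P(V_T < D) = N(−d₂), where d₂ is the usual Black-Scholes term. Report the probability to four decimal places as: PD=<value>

PD=0.5238

d₁ = [ln(V₀/D) + (r + σ²/2)T] / (σ√T)
   = [ln(407.7611/324.8992) + (0.0090 + 0.5·0.4166²)·3.5201] / (0.4166·√3.5201)
   = [0.227166 + 0.337147] / 0.781622 = 0.721978
d₂ = d₁ − σ√T = 0.721978 − 0.781622 = -0.059644
risk-neutral PD = N(−d₂) = N(0.059644) = 0.523780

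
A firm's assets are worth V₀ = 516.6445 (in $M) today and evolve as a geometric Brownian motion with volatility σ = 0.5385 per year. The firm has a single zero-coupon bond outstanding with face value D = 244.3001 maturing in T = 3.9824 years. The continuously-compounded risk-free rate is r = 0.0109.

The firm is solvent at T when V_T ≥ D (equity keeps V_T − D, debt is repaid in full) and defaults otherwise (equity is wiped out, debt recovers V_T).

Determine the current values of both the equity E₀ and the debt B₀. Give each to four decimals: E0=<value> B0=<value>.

d₁ = [ln(V₀/D) + (r + σ²/2)T] / (σ√T)
   = [ln(516.6445/244.3001) + (0.0109 + 0.5·0.5385²)·3.9824] / (0.5385·√3.9824)
   = [0.748958 + 0.620821] / 1.074628 = 1.274654
d₂ = d₁ − σ√T = 1.274654 − 1.074628 = 0.200026
N(d₁) = 0.898784,  N(d₂) = 0.579270,  e^(−rT) = 0.957520
E₀ = V₀·N(d₁) − D·e^(−rT)·N(d₂)
   = 516.6445·0.898784 − 244.3001·0.957520·0.579270 = 328.847706
B₀ = V₀ − E₀ = 516.6445 − 328.847706 = 187.796794

E0=328.8477 B0=187.7968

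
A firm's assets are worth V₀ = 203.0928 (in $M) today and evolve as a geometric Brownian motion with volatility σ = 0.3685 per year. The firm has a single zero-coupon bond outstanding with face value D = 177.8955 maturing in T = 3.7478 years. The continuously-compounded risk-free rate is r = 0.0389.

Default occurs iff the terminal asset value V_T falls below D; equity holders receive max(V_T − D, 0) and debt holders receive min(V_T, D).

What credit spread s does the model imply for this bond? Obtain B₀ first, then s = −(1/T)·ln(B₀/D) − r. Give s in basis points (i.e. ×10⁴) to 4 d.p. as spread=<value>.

spread=549.3173

d₁ = [ln(V₀/D) + (r + σ²/2)T] / (σ√T)
   = [ln(203.0928/177.8955) + (0.0389 + 0.5·0.3685²)·3.7478] / (0.3685·√3.7478)
   = [0.132467 + 0.400251] / 0.713388 = 0.746743
d₂ = d₁ − σ√T = 0.746743 − 0.713388 = 0.033355
N(d₁) = 0.772391,  N(d₂) = 0.513304,  e^(−rT) = 0.864340
E₀ = V₀·N(d₁) − D·e^(−rT)·N(d₂)
   = 203.0928·0.772391 − 177.8955·0.864340·0.513304 = 77.940207
B₀ = V₀ − E₀ = 203.0928 − 77.940207 = 125.152593
spread = −(1/T)·ln(B₀/D) − r = −(1/3.7478)·ln(125.152593/177.8955) − 0.0389 = 0.05493173
in basis points: 0.05493173 × 10⁴ = 549.3173 bp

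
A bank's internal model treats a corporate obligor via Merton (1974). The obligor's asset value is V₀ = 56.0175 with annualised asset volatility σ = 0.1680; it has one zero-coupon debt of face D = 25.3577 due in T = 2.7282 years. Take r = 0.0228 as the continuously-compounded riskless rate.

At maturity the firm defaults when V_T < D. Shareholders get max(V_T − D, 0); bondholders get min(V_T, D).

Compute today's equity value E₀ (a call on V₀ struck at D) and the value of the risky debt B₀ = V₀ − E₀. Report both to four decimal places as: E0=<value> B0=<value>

d₁ = [ln(V₀/D) + (r + σ²/2)T] / (σ√T)
   = [ln(56.0175/25.3577) + (0.0228 + 0.5·0.1680²)·2.7282] / (0.1680·√2.7282)
   = [0.792582 + 0.100703] / 0.277490 = 3.219161
d₂ = d₁ − σ√T = 3.219161 − 0.277490 = 2.941671
N(d₁) = 0.999357,  N(d₂) = 0.998368,  e^(−rT) = 0.939692
E₀ = V₀·N(d₁) − D·e^(−rT)·N(d₂)
   = 56.0175·0.999357 − 25.3577·0.939692·0.998368 = 32.191952
B₀ = V₀ − E₀ = 56.0175 − 32.191952 = 23.825548

E0=32.1920 B0=23.8255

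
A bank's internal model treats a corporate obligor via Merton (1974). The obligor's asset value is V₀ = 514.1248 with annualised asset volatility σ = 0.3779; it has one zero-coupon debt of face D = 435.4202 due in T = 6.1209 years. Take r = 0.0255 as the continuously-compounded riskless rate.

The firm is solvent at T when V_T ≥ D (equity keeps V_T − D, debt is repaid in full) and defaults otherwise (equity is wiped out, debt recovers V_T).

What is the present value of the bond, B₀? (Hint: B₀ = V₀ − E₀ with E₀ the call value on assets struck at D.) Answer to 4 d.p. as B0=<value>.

B0=275.1661

d₁ = [ln(V₀/D) + (r + σ²/2)T] / (σ√T)
   = [ln(514.1248/435.4202) + (0.0255 + 0.5·0.3779²)·6.1209] / (0.3779·√6.1209)
   = [0.166154 + 0.593141] / 0.934942 = 0.812131
d₂ = d₁ − σ√T = 0.812131 − 0.934942 = -0.122810
N(d₁) = 0.791642,  N(d₂) = 0.451129,  e^(−rT) = 0.855488
E₀ = V₀·N(d₁) − D·e^(−rT)·N(d₂)
   = 514.1248·0.791642 − 435.4202·0.855488·0.451129 = 238.958719
B₀ = V₀ − E₀ = 514.1248 − 238.958719 = 275.166081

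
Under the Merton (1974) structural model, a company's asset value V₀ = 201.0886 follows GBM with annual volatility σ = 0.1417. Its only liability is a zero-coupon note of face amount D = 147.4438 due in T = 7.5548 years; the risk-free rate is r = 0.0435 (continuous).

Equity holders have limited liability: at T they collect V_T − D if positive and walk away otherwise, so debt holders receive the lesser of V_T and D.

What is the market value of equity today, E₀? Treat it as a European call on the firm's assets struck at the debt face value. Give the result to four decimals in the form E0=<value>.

E0=96.1274

d₁ = [ln(V₀/D) + (r + σ²/2)T] / (σ√T)
   = [ln(201.0886/147.4438) + (0.0435 + 0.5·0.1417²)·7.5548] / (0.1417·√7.5548)
   = [0.310299 + 0.404480] / 0.389477 = 1.835228
d₂ = d₁ − σ√T = 1.835228 − 0.389477 = 1.445751
N(d₁) = 0.966764,  N(d₂) = 0.925877,  e^(−rT) = 0.719907
E₀ = V₀·N(d₁) − D·e^(−rT)·N(d₂)
   = 201.0886·0.966764 − 147.4438·0.719907·0.925877 = 96.127355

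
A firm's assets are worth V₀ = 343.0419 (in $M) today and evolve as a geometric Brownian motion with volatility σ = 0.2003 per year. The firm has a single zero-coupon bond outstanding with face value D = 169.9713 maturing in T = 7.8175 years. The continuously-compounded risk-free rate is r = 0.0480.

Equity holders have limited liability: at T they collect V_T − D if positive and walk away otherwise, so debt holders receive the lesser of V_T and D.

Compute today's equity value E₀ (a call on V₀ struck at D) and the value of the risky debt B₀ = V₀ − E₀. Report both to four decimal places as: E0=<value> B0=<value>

d₁ = [ln(V₀/D) + (r + σ²/2)T] / (σ√T)
   = [ln(343.0419/169.9713) + (0.0480 + 0.5·0.2003²)·7.8175] / (0.2003·√7.8175)
   = [0.702223 + 0.532059] / 0.560035 = 2.203939
d₂ = d₁ − σ√T = 2.203939 − 0.560035 = 1.643905
N(d₁) = 0.986236,  N(d₂) = 0.949902,  e^(−rT) = 0.687124
E₀ = V₀·N(d₁) − D·e^(−rT)·N(d₂)
   = 343.0419·0.986236 − 169.9713·0.687124·0.949902 = 227.379758
B₀ = V₀ − E₀ = 343.0419 − 227.379758 = 115.662142

E0=227.3798 B0=115.6621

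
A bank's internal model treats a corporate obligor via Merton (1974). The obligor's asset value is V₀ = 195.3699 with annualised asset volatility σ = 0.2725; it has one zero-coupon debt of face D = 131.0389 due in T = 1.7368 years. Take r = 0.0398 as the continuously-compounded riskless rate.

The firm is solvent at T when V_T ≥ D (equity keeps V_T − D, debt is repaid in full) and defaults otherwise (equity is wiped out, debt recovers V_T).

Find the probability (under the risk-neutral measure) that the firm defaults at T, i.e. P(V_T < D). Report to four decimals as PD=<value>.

d₁ = [ln(V₀/D) + (r + σ²/2)T] / (σ√T)
   = [ln(195.3699/131.0389) + (0.0398 + 0.5·0.2725²)·1.7368] / (0.2725·√1.7368)
   = [0.399400 + 0.133609] / 0.359122 = 1.484203
d₂ = d₁ − σ√T = 1.484203 − 0.359122 = 1.125082
risk-neutral PD = N(−d₂) = N(-1.125082) = 0.130277

PD=0.1303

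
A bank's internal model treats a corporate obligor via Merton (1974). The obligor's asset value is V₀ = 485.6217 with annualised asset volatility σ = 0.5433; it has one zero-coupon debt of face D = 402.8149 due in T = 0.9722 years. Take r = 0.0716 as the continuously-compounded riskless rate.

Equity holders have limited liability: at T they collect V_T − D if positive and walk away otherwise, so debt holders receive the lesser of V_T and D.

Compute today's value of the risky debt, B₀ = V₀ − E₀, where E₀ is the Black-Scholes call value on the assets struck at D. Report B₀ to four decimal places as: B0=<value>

B0=329.7980

d₁ = [ln(V₀/D) + (r + σ²/2)T] / (σ√T)
   = [ln(485.6217/402.8149) + (0.0716 + 0.5·0.5433²)·0.9722] / (0.5433·√0.9722)
   = [0.186953 + 0.213094] / 0.535695 = 0.746781
d₂ = d₁ − σ√T = 0.746781 − 0.535695 = 0.211086
N(d₁) = 0.772402,  N(d₂) = 0.583590,  e^(−rT) = 0.932758
E₀ = V₀·N(d₁) − D·e^(−rT)·N(d₂)
   = 485.6217·0.772402 − 402.8149·0.932758·0.583590 = 155.823670
B₀ = V₀ − E₀ = 485.6217 − 155.823670 = 329.798030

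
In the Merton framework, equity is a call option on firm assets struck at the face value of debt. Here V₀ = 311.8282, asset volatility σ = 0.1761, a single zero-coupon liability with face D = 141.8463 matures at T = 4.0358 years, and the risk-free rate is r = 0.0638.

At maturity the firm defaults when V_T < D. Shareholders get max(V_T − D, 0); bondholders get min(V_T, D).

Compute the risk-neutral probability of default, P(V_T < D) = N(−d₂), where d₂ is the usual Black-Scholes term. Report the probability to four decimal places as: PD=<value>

d₁ = [ln(V₀/D) + (r + σ²/2)T] / (σ√T)
   = [ln(311.8282/141.8463) + (0.0638 + 0.5·0.1761²)·4.0358] / (0.1761·√4.0358)
   = [0.787708 + 0.320062] / 0.353773 = 3.131305
d₂ = d₁ − σ√T = 3.131305 − 0.353773 = 2.777532
risk-neutral PD = N(−d₂) = N(-2.777532) = 0.002739

PD=0.0027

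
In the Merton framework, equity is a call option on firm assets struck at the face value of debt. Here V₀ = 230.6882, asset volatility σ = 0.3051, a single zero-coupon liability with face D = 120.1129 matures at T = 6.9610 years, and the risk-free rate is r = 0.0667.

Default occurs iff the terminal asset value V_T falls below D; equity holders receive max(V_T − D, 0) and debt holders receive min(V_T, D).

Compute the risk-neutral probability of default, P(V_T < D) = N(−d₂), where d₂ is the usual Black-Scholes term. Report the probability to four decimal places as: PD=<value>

d₁ = [ln(V₀/D) + (r + σ²/2)T] / (σ√T)
   = [ln(230.6882/120.1129) + (0.0667 + 0.5·0.3051²)·6.9610] / (0.3051·√6.9610)
   = [0.652635 + 0.788285] / 0.804967 = 1.790036
d₂ = d₁ − σ√T = 1.790036 − 0.804967 = 0.985069
risk-neutral PD = N(−d₂) = N(-0.985069) = 0.162295

PD=0.1623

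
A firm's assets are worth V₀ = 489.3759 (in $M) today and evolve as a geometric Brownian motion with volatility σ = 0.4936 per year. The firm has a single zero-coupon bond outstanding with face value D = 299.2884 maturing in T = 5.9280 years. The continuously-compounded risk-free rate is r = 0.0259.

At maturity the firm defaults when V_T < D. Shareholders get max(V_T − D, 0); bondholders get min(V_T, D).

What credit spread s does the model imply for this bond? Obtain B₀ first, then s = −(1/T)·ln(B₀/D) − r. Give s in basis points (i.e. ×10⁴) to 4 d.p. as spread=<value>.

spread=559.4154

d₁ = [ln(V₀/D) + (r + σ²/2)T] / (σ√T)
   = [ln(489.3759/299.2884) + (0.0259 + 0.5·0.4936²)·5.9280] / (0.4936·√5.9280)
   = [0.491723 + 0.875687] / 1.201792 = 1.137810
d₂ = d₁ − σ√T = 1.137810 − 1.201792 = -0.063982
N(d₁) = 0.872400,  N(d₂) = 0.474492,  e^(−rT) = 0.857671
E₀ = V₀·N(d₁) − D·e^(−rT)·N(d₂)
   = 489.3759·0.872400 − 299.2884·0.857671·0.474492 = 305.133732
B₀ = V₀ − E₀ = 489.3759 − 305.133732 = 184.242168
spread = −(1/T)·ln(B₀/D) − r = −(1/5.9280)·ln(184.242168/299.2884) − 0.0259 = 0.05594154
in basis points: 0.05594154 × 10⁴ = 559.4154 bp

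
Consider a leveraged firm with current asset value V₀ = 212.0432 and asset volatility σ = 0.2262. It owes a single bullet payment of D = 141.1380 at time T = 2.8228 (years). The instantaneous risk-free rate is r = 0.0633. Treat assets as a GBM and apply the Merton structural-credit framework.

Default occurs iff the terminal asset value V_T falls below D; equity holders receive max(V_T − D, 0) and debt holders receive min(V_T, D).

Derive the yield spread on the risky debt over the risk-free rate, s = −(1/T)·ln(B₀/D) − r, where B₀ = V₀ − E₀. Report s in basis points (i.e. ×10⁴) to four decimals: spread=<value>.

d₁ = [ln(V₀/D) + (r + σ²/2)T] / (σ√T)
   = [ln(212.0432/141.1380) + (0.0633 + 0.5·0.2262²)·2.8228] / (0.2262·√2.8228)
   = [0.407052 + 0.250900] / 0.380043 = 1.731256
d₂ = d₁ − σ√T = 1.731256 − 0.380043 = 1.351213
N(d₁) = 0.958297,  N(d₂) = 0.911686,  e^(−rT) = 0.836371
E₀ = V₀·N(d₁) − D·e^(−rT)·N(d₂)
   = 212.0432·0.958297 − 141.1380·0.836371·0.911686 = 95.581514
B₀ = V₀ − E₀ = 212.0432 − 95.581514 = 116.461686
spread = −(1/T)·ln(B₀/D) − r = −(1/2.8228)·ln(116.461686/141.1380) − 0.0633 = 0.00477985
in basis points: 0.00477985 × 10⁴ = 47.7985 bp

spread=47.7985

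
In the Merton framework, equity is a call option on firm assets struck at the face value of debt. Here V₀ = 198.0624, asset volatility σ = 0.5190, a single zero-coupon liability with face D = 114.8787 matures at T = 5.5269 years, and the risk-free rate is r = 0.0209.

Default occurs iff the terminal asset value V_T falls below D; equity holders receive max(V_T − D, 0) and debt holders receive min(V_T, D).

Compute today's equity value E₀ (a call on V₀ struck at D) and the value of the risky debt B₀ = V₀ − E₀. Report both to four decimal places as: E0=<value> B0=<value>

d₁ = [ln(V₀/D) + (r + σ²/2)T] / (σ√T)
   = [ln(198.0624/114.8787) + (0.0209 + 0.5·0.5190²)·5.5269] / (0.5190·√5.5269)
   = [0.544705 + 0.859878] / 1.220136 = 1.151170
d₂ = d₁ − σ√T = 1.151170 − 1.220136 = -0.068966
N(d₁) = 0.875169,  N(d₂) = 0.472508,  e^(−rT) = 0.890910
E₀ = V₀·N(d₁) − D·e^(−rT)·N(d₂)
   = 198.0624·0.875169 − 114.8787·0.890910·0.472508 = 124.978436
B₀ = V₀ − E₀ = 198.0624 − 124.978436 = 73.083964

E0=124.9784 B0=73.0840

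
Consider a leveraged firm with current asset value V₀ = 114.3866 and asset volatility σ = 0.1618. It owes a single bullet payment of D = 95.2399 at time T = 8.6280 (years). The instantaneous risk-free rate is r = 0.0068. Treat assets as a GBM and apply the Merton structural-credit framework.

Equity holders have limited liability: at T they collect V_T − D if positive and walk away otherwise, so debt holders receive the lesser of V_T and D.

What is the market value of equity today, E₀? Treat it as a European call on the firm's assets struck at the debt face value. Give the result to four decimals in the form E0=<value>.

E0=33.8357

d₁ = [ln(V₀/D) + (r + σ²/2)T] / (σ√T)
   = [ln(114.3866/95.2399) + (0.0068 + 0.5·0.1618²)·8.6280] / (0.1618·√8.6280)
   = [0.183185 + 0.171608] / 0.475263 = 0.746519
d₂ = d₁ − σ√T = 0.746519 − 0.475263 = 0.271257
N(d₁) = 0.772323,  N(d₂) = 0.606903,  e^(−rT) = 0.943018
E₀ = V₀·N(d₁) − D·e^(−rT)·N(d₂)
   = 114.3866·0.772323 − 95.2399·0.943018·0.606903 = 33.835679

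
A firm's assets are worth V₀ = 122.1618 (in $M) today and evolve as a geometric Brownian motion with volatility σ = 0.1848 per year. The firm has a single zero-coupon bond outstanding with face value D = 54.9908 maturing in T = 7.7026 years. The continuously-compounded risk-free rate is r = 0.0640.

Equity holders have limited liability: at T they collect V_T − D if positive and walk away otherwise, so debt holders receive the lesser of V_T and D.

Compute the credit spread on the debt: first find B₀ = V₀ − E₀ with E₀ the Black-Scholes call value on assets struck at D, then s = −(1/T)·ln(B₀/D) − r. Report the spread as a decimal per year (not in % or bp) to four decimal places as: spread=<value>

spread=0.0002

d₁ = [ln(V₀/D) + (r + σ²/2)T] / (σ√T)
   = [ln(122.1618/54.9908) + (0.0640 + 0.5·0.1848²)·7.7026] / (0.1848·√7.7026)
   = [0.798180 + 0.624492] / 0.512886 = 2.773859
d₂ = d₁ − σ√T = 2.773859 − 0.512886 = 2.260973
N(d₁) = 0.997230,  N(d₂) = 0.988120,  e^(−rT) = 0.610812
E₀ = V₀·N(d₁) − D·e^(−rT)·N(d₂)
   = 122.1618·0.997230 − 54.9908·0.610812·0.988120 = 88.633462
B₀ = V₀ − E₀ = 122.1618 − 88.633462 = 33.528338
spread = −(1/T)·ln(B₀/D) − r = −(1/7.7026)·ln(33.528338/54.9908) − 0.0640 = 0.00023479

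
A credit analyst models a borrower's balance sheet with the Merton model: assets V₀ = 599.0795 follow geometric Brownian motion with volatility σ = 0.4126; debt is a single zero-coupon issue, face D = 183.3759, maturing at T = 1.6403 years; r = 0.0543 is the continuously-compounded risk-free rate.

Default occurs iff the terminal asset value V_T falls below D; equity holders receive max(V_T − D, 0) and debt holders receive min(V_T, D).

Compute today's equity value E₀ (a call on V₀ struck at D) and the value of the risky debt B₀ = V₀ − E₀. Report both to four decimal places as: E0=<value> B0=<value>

E0=431.7614 B0=167.3181

d₁ = [ln(V₀/D) + (r + σ²/2)T] / (σ√T)
   = [ln(599.0795/183.3759) + (0.0543 + 0.5·0.4126²)·1.6403] / (0.4126·√1.6403)
   = [1.183856 + 0.228690] / 0.528434 = 2.673078
d₂ = d₁ − σ√T = 2.673078 − 0.528434 = 2.144644
N(d₁) = 0.996242,  N(d₂) = 0.984009,  e^(−rT) = 0.914783
E₀ = V₀·N(d₁) − D·e^(−rT)·N(d₂)
   = 599.0795·0.996242 − 183.3759·0.914783·0.984009 = 431.761443
B₀ = V₀ − E₀ = 599.0795 − 431.761443 = 167.318057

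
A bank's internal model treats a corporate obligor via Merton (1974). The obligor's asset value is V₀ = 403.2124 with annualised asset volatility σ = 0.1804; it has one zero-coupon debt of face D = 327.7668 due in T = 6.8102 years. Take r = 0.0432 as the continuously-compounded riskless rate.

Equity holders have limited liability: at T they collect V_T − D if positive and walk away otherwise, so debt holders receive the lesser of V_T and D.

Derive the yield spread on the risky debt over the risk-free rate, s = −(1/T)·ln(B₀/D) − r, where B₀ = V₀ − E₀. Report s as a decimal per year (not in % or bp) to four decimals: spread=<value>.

d₁ = [ln(V₀/D) + (r + σ²/2)T] / (σ√T)
   = [ln(403.2124/327.7668) + (0.0432 + 0.5·0.1804²)·6.8102] / (0.1804·√6.8102)
   = [0.207161 + 0.405017] / 0.470778 = 1.300353
d₂ = d₁ − σ√T = 1.300353 − 0.470778 = 0.829574
N(d₁) = 0.903260,  N(d₂) = 0.796610,  e^(−rT) = 0.745127
E₀ = V₀·N(d₁) − D·e^(−rT)·N(d₂)
   = 403.2124·0.903260 − 327.7668·0.745127·0.796610 = 169.651171
B₀ = V₀ − E₀ = 403.2124 − 169.651171 = 233.561229
spread = −(1/T)·ln(B₀/D) − r = −(1/6.8102)·ln(233.561229/327.7668) − 0.0432 = 0.00655744

spread=0.0066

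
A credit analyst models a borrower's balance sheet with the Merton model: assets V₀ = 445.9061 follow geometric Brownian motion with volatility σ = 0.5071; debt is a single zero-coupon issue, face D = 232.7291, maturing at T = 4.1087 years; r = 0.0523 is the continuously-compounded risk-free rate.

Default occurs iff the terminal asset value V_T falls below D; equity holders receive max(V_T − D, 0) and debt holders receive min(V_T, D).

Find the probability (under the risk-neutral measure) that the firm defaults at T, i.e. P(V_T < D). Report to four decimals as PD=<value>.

d₁ = [ln(V₀/D) + (r + σ²/2)T] / (σ√T)
   = [ln(445.9061/232.7291) + (0.0523 + 0.5·0.5071²)·4.1087] / (0.5071·√4.1087)
   = [0.650233 + 0.743162] / 1.027888 = 1.355590
d₂ = d₁ − σ√T = 1.355590 − 1.027888 = 0.327702
risk-neutral PD = N(−d₂) = N(-0.327702) = 0.371568

PD=0.3716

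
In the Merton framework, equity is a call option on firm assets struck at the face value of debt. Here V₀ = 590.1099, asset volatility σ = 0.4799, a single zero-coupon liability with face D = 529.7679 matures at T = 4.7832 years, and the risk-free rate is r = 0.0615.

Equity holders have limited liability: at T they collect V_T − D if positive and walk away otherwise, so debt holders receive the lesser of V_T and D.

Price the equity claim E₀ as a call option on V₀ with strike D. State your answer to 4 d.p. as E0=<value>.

E0=307.5874

d₁ = [ln(V₀/D) + (r + σ²/2)T] / (σ√T)
   = [ln(590.1099/529.7679) + (0.0615 + 0.5·0.4799²)·4.7832] / (0.4799·√4.7832)
   = [0.107870 + 0.844962] / 1.049567 = 0.907833
d₂ = d₁ − σ√T = 0.907833 − 1.049567 = -0.141733
N(d₁) = 0.818017,  N(d₂) = 0.443645,  e^(−rT) = 0.745152
E₀ = V₀·N(d₁) − D·e^(−rT)·N(d₂)
   = 590.1099·0.818017 − 529.7679·0.745152·0.443645 = 307.587431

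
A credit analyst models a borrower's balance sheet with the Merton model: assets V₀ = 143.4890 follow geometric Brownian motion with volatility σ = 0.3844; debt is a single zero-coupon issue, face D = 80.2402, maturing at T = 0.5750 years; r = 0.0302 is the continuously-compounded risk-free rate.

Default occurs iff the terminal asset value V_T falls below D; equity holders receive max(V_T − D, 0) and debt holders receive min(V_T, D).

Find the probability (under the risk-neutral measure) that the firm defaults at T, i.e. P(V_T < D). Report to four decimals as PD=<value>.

PD=0.0282

d₁ = [ln(V₀/D) + (r + σ²/2)T] / (σ√T)
   = [ln(143.4890/80.2402) + (0.0302 + 0.5·0.3844²)·0.5750] / (0.3844·√0.5750)
   = [0.581234 + 0.059847] / 0.291486 = 2.199355
d₂ = d₁ − σ√T = 2.199355 − 0.291486 = 1.907870
risk-neutral PD = N(−d₂) = N(-1.907870) = 0.028204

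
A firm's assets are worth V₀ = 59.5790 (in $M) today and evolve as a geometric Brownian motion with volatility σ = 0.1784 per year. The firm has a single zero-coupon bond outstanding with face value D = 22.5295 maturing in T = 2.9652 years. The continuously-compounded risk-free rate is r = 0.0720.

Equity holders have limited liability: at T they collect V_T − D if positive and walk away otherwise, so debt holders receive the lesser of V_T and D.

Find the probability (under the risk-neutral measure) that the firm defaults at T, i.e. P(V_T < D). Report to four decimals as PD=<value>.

d₁ = [ln(V₀/D) + (r + σ²/2)T] / (σ√T)
   = [ln(59.5790/22.5295) + (0.0720 + 0.5·0.1784²)·2.9652] / (0.1784·√2.9652)
   = [0.972478 + 0.260680] / 0.307200 = 4.014181
d₂ = d₁ − σ√T = 4.014181 − 0.307200 = 3.706980
risk-neutral PD = N(−d₂) = N(-3.706980) = 0.000105

PD=0.0001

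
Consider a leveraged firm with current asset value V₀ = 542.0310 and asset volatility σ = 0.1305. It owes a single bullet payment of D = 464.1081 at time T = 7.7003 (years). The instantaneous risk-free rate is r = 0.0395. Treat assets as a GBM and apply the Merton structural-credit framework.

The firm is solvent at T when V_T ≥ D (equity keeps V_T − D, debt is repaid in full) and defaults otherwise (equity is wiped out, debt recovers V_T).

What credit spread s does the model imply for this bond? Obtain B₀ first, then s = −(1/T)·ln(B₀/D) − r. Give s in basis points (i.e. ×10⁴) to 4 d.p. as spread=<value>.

d₁ = [ln(V₀/D) + (r + σ²/2)T] / (σ√T)
   = [ln(542.0310/464.1081) + (0.0395 + 0.5·0.1305²)·7.7003] / (0.1305·√7.7003)
   = [0.155206 + 0.369731] / 0.362130 = 1.449581
d₂ = d₁ − σ√T = 1.449581 − 0.362130 = 1.087451
N(d₁) = 0.926412,  N(d₂) = 0.861581,  e^(−rT) = 0.737741
E₀ = V₀·N(d₁) − D·e^(−rT)·N(d₂)
   = 542.0310·0.926412 − 464.1081·0.737741·0.861581 = 207.145841
B₀ = V₀ − E₀ = 542.0310 − 207.145841 = 334.885159
spread = −(1/T)·ln(B₀/D) − r = −(1/7.7003)·ln(334.885159/464.1081) − 0.0395 = 0.00287885
in basis points: 0.00287885 × 10⁴ = 28.7885 bp

spread=28.7885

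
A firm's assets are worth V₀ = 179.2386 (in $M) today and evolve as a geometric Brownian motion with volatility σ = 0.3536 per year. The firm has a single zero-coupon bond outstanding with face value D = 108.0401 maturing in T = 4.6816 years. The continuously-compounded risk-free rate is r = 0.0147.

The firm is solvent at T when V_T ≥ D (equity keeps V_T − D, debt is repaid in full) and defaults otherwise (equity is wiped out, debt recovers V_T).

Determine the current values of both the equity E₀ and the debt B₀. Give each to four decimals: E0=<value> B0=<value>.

E0=91.2839 B0=87.9547

d₁ = [ln(V₀/D) + (r + σ²/2)T] / (σ√T)
   = [ln(179.2386/108.0401) + (0.0147 + 0.5·0.3536²)·4.6816] / (0.3536·√4.6816)
   = [0.506215 + 0.361497] / 0.765085 = 1.134139
d₂ = d₁ − σ√T = 1.134139 − 0.765085 = 0.369054
N(d₁) = 0.871632,  N(d₂) = 0.643956,  e^(−rT) = 0.933495
E₀ = V₀·N(d₁) − D·e^(−rT)·N(d₂)
   = 179.2386·0.871632 − 108.0401·0.933495·0.643956 = 91.283909
B₀ = V₀ − E₀ = 179.2386 − 91.283909 = 87.954691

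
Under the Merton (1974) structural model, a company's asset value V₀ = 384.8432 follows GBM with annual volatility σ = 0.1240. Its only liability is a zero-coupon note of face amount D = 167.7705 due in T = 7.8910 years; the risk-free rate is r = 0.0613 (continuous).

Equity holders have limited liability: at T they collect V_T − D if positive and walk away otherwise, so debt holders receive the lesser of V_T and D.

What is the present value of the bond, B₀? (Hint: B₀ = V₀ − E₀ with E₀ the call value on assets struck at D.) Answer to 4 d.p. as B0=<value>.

d₁ = [ln(V₀/D) + (r + σ²/2)T] / (σ√T)
   = [ln(384.8432/167.7705) + (0.0613 + 0.5·0.1240²)·7.8910] / (0.1240·√7.8910)
   = [0.830239 + 0.544384] / 0.348327 = 3.946354
d₂ = d₁ − σ√T = 3.946354 − 0.348327 = 3.598026
N(d₁) = 0.999960,  N(d₂) = 0.999840,  e^(−rT) = 0.616487
E₀ = V₀·N(d₁) − D·e^(−rT)·N(d₂)
   = 384.8432·0.999960 − 167.7705·0.616487·0.999840 = 281.416207
B₀ = V₀ − E₀ = 384.8432 − 281.416207 = 103.426993

B0=103.4270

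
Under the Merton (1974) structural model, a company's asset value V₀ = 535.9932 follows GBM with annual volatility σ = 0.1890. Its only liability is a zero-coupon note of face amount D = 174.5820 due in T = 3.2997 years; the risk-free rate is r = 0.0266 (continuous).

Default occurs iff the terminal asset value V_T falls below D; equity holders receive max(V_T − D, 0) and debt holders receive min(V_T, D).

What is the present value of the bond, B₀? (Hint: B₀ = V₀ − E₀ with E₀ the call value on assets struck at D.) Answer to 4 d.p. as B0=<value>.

B0=159.9065

d₁ = [ln(V₀/D) + (r + σ²/2)T] / (σ√T)
   = [ln(535.9932/174.5820) + (0.0266 + 0.5·0.1890²)·3.2997] / (0.1890·√3.2997)
   = [1.121727 + 0.146706] / 0.343320 = 3.694610
d₂ = d₁ − σ√T = 3.694610 − 0.343320 = 3.351290
N(d₁) = 0.999890,  N(d₂) = 0.999598,  e^(−rT) = 0.915970
E₀ = V₀·N(d₁) − D·e^(−rT)·N(d₂)
   = 535.9932·0.999890 − 174.5820·0.915970·0.999598 = 376.086676
B₀ = V₀ − E₀ = 535.9932 − 376.086676 = 159.906524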